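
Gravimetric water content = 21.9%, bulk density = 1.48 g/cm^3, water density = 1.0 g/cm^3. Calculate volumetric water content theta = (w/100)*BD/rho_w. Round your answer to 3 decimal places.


Step 1: theta = (w / 100) * BD / rho_w
Step 2: theta = (21.9 / 100) * 1.48 / 1.0
Step 3: theta = 0.219 * 1.48
Step 4: theta = 0.324

0.324


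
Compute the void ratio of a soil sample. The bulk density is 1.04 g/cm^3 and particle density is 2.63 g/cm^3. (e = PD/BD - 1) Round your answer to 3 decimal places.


Step 1: e = PD / BD - 1
Step 2: e = 2.63 / 1.04 - 1
Step 3: e = 2.52885 - 1
Step 4: e = 1.529

1.529


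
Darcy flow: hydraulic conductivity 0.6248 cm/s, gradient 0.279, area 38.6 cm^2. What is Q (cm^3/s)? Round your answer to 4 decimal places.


Step 1: Apply Darcy's law: Q = K * i * A
Step 2: Q = 0.6248 * 0.279 * 38.6
Step 3: Q = 6.7287 cm^3/s

6.7287


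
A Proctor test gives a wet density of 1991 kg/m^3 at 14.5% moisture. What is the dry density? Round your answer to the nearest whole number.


Step 1: Dry density = wet density / (1 + w/100)
Step 2: Dry density = 1991 / (1 + 14.5/100)
Step 3: Dry density = 1991 / 1.145
Step 4: Dry density = 1739 kg/m^3

1739


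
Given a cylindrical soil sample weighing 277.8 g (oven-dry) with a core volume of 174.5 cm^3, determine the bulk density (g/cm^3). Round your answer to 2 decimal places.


Step 1: Identify the formula: BD = dry mass / volume
Step 2: Substitute values: BD = 277.8 / 174.5
Step 3: BD = 1.59 g/cm^3

1.59


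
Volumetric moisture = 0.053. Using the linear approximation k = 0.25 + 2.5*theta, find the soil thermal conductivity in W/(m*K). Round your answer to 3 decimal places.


Step 1: k = 0.25 + 2.5 * theta
Step 2: k = 0.25 + 2.5 * 0.053
Step 3: k = 0.25 + 0.133
Step 4: k = 0.383 W/(m*K)

0.383


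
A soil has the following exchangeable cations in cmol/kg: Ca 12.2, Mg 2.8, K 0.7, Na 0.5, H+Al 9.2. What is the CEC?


Step 1: CEC = Ca + Mg + K + Na + (H+Al)
Step 2: CEC = 12.2 + 2.8 + 0.7 + 0.5 + 9.2
Step 3: CEC = 25.4 cmol/kg

25.4


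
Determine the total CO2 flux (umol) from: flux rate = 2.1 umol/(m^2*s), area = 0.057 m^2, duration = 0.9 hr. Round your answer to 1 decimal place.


Step 1: Convert time to seconds: 0.9 hr * 3600 = 3240.0 s
Step 2: Total = flux * area * time_s
Step 3: Total = 2.1 * 0.057 * 3240.0
Step 4: Total = 387.8 umol

387.8


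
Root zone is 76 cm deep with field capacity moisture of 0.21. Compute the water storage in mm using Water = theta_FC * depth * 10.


Step 1: Water (mm) = theta_FC * depth (cm) * 10
Step 2: Water = 0.21 * 76 * 10
Step 3: Water = 159.6 mm

159.6


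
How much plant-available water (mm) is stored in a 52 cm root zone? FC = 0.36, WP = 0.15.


Step 1: Available water = (FC - WP) * depth * 10
Step 2: AW = (0.36 - 0.15) * 52 * 10
Step 3: AW = 0.21 * 52 * 10
Step 4: AW = 109.2 mm

109.2


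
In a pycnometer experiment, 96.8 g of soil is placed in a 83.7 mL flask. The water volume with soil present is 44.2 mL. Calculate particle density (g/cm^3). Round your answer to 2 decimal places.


Step 1: Volume of solids = flask volume - water volume with soil
Step 2: V_solids = 83.7 - 44.2 = 39.5 mL
Step 3: Particle density = mass / V_solids = 96.8 / 39.5 = 2.45 g/cm^3

2.45


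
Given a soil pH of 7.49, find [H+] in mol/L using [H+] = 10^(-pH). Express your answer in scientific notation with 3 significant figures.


Step 1: [H+] = 10^(-pH)
Step 2: [H+] = 10^(-7.49)
Step 3: [H+] = 3.24e-08 mol/L

3.24e-08


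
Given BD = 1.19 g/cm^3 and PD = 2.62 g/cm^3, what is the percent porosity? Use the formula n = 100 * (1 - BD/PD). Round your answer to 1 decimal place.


Step 1: Formula: n = 100 * (1 - BD / PD)
Step 2: n = 100 * (1 - 1.19 / 2.62)
Step 3: n = 100 * (1 - 0.4542)
Step 4: n = 54.6%

54.6


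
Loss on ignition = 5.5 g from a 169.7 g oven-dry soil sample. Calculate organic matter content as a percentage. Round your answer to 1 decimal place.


Step 1: OM% = 100 * LOI / sample mass
Step 2: OM = 100 * 5.5 / 169.7
Step 3: OM = 3.2%

3.2


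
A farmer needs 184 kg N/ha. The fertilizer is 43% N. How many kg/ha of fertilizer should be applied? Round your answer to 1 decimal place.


Step 1: Fertilizer rate = target N / (N content / 100)
Step 2: Rate = 184 / (43 / 100)
Step 3: Rate = 184 / 0.43
Step 4: Rate = 427.9 kg/ha

427.9


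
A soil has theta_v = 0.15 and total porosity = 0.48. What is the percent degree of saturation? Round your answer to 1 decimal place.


Step 1: S = 100 * theta_v / n
Step 2: S = 100 * 0.15 / 0.48
Step 3: S = 31.3%

31.3


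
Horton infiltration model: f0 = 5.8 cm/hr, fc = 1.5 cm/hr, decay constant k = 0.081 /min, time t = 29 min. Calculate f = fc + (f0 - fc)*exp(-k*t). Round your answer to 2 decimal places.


Step 1: f = fc + (f0 - fc) * exp(-k * t)
Step 2: exp(-0.081 * 29) = 0.095465
Step 3: f = 1.5 + (5.8 - 1.5) * 0.095465
Step 4: f = 1.5 + 4.3 * 0.095465
Step 5: f = 1.91 cm/hr

1.91


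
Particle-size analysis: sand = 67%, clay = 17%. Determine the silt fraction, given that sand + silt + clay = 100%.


Step 1: sand + silt + clay = 100%
Step 2: silt = 100 - sand - clay
Step 3: silt = 100 - 67 - 17
Step 4: silt = 16%

16


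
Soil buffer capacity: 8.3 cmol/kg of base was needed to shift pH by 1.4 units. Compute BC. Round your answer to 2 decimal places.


Step 1: BC = change in base / change in pH
Step 2: BC = 8.3 / 1.4
Step 3: BC = 5.93 cmol/(kg*pH unit)

5.93


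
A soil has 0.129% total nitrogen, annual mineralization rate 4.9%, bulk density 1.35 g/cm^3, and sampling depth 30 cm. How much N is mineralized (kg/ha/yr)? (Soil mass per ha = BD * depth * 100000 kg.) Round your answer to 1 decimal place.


Step 1: Soil mass per ha = BD * depth * 100000 = 1.35 * 30 * 100000 = 4050000 kg
Step 2: Total N pool = soil mass * N%/100 = 4050000 * 0.129/100 = 5224.5 kg/ha
Step 3: N mineralized = N pool * rate%/100 = 5224.5 * 4.9/100 = 256.0 kg/ha/yr

256.0


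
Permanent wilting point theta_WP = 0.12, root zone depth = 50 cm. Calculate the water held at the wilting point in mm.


Step 1: Water (mm) = theta_WP * depth * 10
Step 2: Water = 0.12 * 50 * 10
Step 3: Water = 60.0 mm

60.0


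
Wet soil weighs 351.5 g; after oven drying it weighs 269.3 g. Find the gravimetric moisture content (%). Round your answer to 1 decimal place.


Step 1: Water mass = wet - dry = 351.5 - 269.3 = 82.2 g
Step 2: w = 100 * water mass / dry mass
Step 3: w = 100 * 82.2 / 269.3 = 30.5%

30.5


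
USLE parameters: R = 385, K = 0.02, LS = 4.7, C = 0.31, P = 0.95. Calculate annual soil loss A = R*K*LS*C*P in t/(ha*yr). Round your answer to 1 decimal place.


Step 1: A = R * K * LS * C * P
Step 2: R * K = 385 * 0.02 = 7.7
Step 3: (R*K) * LS = 7.7 * 4.7 = 36.19
Step 4: * C * P = 36.19 * 0.31 * 0.95 = 10.7
Step 5: A = 10.7 t/(ha*yr)

10.7


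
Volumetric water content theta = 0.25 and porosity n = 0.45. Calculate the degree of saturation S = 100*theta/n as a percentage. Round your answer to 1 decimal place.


Step 1: S = 100 * theta_v / n
Step 2: S = 100 * 0.25 / 0.45
Step 3: S = 55.6%

55.6


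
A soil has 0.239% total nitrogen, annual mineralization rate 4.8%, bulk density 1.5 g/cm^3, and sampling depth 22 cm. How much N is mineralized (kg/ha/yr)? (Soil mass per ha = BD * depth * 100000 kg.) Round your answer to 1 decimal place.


Step 1: Soil mass per ha = BD * depth * 100000 = 1.5 * 22 * 100000 = 3300000 kg
Step 2: Total N pool = soil mass * N%/100 = 3300000 * 0.239/100 = 7887.0 kg/ha
Step 3: N mineralized = N pool * rate%/100 = 7887.0 * 4.8/100 = 378.6 kg/ha/yr

378.6


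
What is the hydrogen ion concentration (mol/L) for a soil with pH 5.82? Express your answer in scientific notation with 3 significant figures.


Step 1: [H+] = 10^(-pH)
Step 2: [H+] = 10^(-5.82)
Step 3: [H+] = 1.51e-06 mol/L

1.51e-06


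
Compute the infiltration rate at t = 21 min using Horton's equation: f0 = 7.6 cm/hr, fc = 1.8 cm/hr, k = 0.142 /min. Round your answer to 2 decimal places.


Step 1: f = fc + (f0 - fc) * exp(-k * t)
Step 2: exp(-0.142 * 21) = 0.050691
Step 3: f = 1.8 + (7.6 - 1.8) * 0.050691
Step 4: f = 1.8 + 5.8 * 0.050691
Step 5: f = 2.09 cm/hr

2.09


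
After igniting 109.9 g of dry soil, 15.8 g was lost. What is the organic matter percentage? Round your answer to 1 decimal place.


Step 1: OM% = 100 * LOI / sample mass
Step 2: OM = 100 * 15.8 / 109.9
Step 3: OM = 14.4%

14.4


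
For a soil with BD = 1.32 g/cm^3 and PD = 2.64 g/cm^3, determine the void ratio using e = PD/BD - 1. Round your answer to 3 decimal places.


Step 1: e = PD / BD - 1
Step 2: e = 2.64 / 1.32 - 1
Step 3: e = 2.0 - 1
Step 4: e = 1.0

1.0


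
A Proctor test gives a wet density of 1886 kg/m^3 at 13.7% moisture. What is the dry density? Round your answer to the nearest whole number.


Step 1: Dry density = wet density / (1 + w/100)
Step 2: Dry density = 1886 / (1 + 13.7/100)
Step 3: Dry density = 1886 / 1.137
Step 4: Dry density = 1659 kg/m^3

1659


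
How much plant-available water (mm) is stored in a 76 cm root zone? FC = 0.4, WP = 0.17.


Step 1: Available water = (FC - WP) * depth * 10
Step 2: AW = (0.4 - 0.17) * 76 * 10
Step 3: AW = 0.23 * 76 * 10
Step 4: AW = 174.8 mm

174.8


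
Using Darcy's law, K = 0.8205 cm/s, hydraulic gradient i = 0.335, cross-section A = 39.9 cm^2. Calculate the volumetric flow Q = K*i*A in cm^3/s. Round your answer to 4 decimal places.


Step 1: Apply Darcy's law: Q = K * i * A
Step 2: Q = 0.8205 * 0.335 * 39.9
Step 3: Q = 10.9672 cm^3/s

10.9672


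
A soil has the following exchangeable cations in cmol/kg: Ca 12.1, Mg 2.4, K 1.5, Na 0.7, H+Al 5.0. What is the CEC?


Step 1: CEC = Ca + Mg + K + Na + (H+Al)
Step 2: CEC = 12.1 + 2.4 + 1.5 + 0.7 + 5.0
Step 3: CEC = 21.7 cmol/kg

21.7


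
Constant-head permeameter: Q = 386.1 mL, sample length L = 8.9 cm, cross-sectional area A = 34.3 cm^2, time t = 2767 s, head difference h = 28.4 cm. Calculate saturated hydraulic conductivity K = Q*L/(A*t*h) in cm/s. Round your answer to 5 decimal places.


Step 1: K = Q * L / (A * t * h)
Step 2: Numerator = 386.1 * 8.9 = 3436.29
Step 3: Denominator = 34.3 * 2767 * 28.4 = 2695390.04
Step 4: K = 3436.29 / 2695390.04 = 0.00127 cm/s

0.00127


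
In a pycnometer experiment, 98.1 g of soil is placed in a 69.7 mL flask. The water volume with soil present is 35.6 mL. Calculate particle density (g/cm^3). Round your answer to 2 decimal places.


Step 1: Volume of solids = flask volume - water volume with soil
Step 2: V_solids = 69.7 - 35.6 = 34.1 mL
Step 3: Particle density = mass / V_solids = 98.1 / 34.1 = 2.88 g/cm^3

2.88


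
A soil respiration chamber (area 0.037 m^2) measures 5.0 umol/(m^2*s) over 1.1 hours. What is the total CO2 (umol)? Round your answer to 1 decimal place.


Step 1: Convert time to seconds: 1.1 hr * 3600 = 3960.0 s
Step 2: Total = flux * area * time_s
Step 3: Total = 5.0 * 0.037 * 3960.0
Step 4: Total = 732.6 umol

732.6


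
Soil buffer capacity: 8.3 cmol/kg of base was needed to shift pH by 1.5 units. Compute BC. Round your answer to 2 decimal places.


Step 1: BC = change in base / change in pH
Step 2: BC = 8.3 / 1.5
Step 3: BC = 5.53 cmol/(kg*pH unit)

5.53


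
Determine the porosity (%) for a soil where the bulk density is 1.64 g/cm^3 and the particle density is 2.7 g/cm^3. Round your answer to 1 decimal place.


Step 1: Formula: n = 100 * (1 - BD / PD)
Step 2: n = 100 * (1 - 1.64 / 2.7)
Step 3: n = 100 * (1 - 0.60741)
Step 4: n = 39.3%

39.3


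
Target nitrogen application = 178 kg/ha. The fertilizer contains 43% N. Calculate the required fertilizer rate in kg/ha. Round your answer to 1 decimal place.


Step 1: Fertilizer rate = target N / (N content / 100)
Step 2: Rate = 178 / (43 / 100)
Step 3: Rate = 178 / 0.43
Step 4: Rate = 414.0 kg/ha

414.0


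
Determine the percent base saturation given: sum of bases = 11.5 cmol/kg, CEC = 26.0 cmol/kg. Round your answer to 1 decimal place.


Step 1: BS = 100 * (sum of bases) / CEC
Step 2: BS = 100 * 11.5 / 26.0
Step 3: BS = 44.2%

44.2


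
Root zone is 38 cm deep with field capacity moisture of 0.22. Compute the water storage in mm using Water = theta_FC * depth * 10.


Step 1: Water (mm) = theta_FC * depth (cm) * 10
Step 2: Water = 0.22 * 38 * 10
Step 3: Water = 83.6 mm

83.6


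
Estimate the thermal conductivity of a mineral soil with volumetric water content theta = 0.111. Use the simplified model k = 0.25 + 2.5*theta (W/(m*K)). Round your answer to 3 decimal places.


Step 1: k = 0.25 + 2.5 * theta
Step 2: k = 0.25 + 2.5 * 0.111
Step 3: k = 0.25 + 0.278
Step 4: k = 0.528 W/(m*K)

0.528


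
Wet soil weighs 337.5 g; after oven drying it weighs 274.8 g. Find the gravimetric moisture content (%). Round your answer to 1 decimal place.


Step 1: Water mass = wet - dry = 337.5 - 274.8 = 62.7 g
Step 2: w = 100 * water mass / dry mass
Step 3: w = 100 * 62.7 / 274.8 = 22.8%

22.8


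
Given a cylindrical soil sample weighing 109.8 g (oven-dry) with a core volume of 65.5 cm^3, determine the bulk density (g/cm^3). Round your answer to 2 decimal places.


Step 1: Identify the formula: BD = dry mass / volume
Step 2: Substitute values: BD = 109.8 / 65.5
Step 3: BD = 1.68 g/cm^3

1.68


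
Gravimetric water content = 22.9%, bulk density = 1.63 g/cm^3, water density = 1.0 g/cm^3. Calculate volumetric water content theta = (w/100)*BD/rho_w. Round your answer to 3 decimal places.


Step 1: theta = (w / 100) * BD / rho_w
Step 2: theta = (22.9 / 100) * 1.63 / 1.0
Step 3: theta = 0.229 * 1.63
Step 4: theta = 0.373

0.373


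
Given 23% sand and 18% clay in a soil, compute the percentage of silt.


Step 1: sand + silt + clay = 100%
Step 2: silt = 100 - sand - clay
Step 3: silt = 100 - 23 - 18
Step 4: silt = 59%

59


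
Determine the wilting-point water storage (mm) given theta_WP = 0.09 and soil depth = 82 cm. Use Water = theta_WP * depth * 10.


Step 1: Water (mm) = theta_WP * depth * 10
Step 2: Water = 0.09 * 82 * 10
Step 3: Water = 73.8 mm

73.8


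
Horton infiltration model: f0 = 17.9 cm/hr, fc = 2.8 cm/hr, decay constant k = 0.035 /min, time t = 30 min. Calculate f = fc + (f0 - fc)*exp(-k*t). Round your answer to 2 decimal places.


Step 1: f = fc + (f0 - fc) * exp(-k * t)
Step 2: exp(-0.035 * 30) = 0.349938
Step 3: f = 2.8 + (17.9 - 2.8) * 0.349938
Step 4: f = 2.8 + 15.1 * 0.349938
Step 5: f = 8.08 cm/hr

8.08


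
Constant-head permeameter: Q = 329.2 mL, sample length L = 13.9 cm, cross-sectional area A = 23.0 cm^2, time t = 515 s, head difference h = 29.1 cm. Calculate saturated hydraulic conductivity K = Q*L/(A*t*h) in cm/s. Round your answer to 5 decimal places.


Step 1: K = Q * L / (A * t * h)
Step 2: Numerator = 329.2 * 13.9 = 4575.88
Step 3: Denominator = 23.0 * 515 * 29.1 = 344689.5
Step 4: K = 4575.88 / 344689.5 = 0.01328 cm/s

0.01328


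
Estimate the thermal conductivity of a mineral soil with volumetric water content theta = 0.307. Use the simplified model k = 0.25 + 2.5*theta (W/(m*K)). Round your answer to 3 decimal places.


Step 1: k = 0.25 + 2.5 * theta
Step 2: k = 0.25 + 2.5 * 0.307
Step 3: k = 0.25 + 0.768
Step 4: k = 1.018 W/(m*K)

1.018


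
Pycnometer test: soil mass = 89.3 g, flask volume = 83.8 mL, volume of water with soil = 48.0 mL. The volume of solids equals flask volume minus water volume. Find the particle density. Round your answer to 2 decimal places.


Step 1: Volume of solids = flask volume - water volume with soil
Step 2: V_solids = 83.8 - 48.0 = 35.8 mL
Step 3: Particle density = mass / V_solids = 89.3 / 35.8 = 2.49 g/cm^3

2.49


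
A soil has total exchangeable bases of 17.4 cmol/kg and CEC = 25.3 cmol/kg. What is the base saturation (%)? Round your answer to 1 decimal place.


Step 1: BS = 100 * (sum of bases) / CEC
Step 2: BS = 100 * 17.4 / 25.3
Step 3: BS = 68.8%

68.8


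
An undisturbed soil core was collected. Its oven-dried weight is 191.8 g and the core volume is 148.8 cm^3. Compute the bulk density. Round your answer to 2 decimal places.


Step 1: Identify the formula: BD = dry mass / volume
Step 2: Substitute values: BD = 191.8 / 148.8
Step 3: BD = 1.29 g/cm^3

1.29


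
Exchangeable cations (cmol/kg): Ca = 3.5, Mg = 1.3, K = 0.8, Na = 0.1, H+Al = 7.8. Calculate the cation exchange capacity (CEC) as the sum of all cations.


Step 1: CEC = Ca + Mg + K + Na + (H+Al)
Step 2: CEC = 3.5 + 1.3 + 0.8 + 0.1 + 7.8
Step 3: CEC = 13.5 cmol/kg

13.5


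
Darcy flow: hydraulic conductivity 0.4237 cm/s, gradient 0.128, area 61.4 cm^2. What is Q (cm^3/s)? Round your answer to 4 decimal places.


Step 1: Apply Darcy's law: Q = K * i * A
Step 2: Q = 0.4237 * 0.128 * 61.4
Step 3: Q = 3.3299 cm^3/s

3.3299


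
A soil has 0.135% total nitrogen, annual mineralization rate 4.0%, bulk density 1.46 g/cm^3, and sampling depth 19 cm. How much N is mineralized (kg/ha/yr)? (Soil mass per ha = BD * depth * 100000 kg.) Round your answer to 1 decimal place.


Step 1: Soil mass per ha = BD * depth * 100000 = 1.46 * 19 * 100000 = 2774000 kg
Step 2: Total N pool = soil mass * N%/100 = 2774000 * 0.135/100 = 3744.9 kg/ha
Step 3: N mineralized = N pool * rate%/100 = 3744.9 * 4.0/100 = 149.8 kg/ha/yr

149.8


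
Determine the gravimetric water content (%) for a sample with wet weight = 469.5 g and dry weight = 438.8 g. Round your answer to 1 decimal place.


Step 1: Water mass = wet - dry = 469.5 - 438.8 = 30.7 g
Step 2: w = 100 * water mass / dry mass
Step 3: w = 100 * 30.7 / 438.8 = 7.0%

7.0


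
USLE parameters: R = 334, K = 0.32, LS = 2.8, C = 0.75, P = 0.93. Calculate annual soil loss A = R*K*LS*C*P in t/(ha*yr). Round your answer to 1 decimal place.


Step 1: A = R * K * LS * C * P
Step 2: R * K = 334 * 0.32 = 106.88
Step 3: (R*K) * LS = 106.88 * 2.8 = 299.264
Step 4: * C * P = 299.264 * 0.75 * 0.93 = 208.7
Step 5: A = 208.7 t/(ha*yr)

208.7


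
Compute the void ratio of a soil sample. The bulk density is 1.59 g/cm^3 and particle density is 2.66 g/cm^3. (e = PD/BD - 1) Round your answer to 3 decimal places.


Step 1: e = PD / BD - 1
Step 2: e = 2.66 / 1.59 - 1
Step 3: e = 1.67296 - 1
Step 4: e = 0.673

0.673


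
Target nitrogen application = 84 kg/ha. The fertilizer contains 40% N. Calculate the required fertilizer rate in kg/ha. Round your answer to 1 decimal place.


Step 1: Fertilizer rate = target N / (N content / 100)
Step 2: Rate = 84 / (40 / 100)
Step 3: Rate = 84 / 0.4
Step 4: Rate = 210.0 kg/ha

210.0


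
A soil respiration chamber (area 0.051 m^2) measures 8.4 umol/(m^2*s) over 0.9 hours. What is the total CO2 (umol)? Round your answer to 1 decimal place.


Step 1: Convert time to seconds: 0.9 hr * 3600 = 3240.0 s
Step 2: Total = flux * area * time_s
Step 3: Total = 8.4 * 0.051 * 3240.0
Step 4: Total = 1388.0 umol

1388.0


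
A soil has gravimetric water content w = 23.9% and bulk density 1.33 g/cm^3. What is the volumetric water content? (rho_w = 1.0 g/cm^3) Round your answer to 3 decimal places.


Step 1: theta = (w / 100) * BD / rho_w
Step 2: theta = (23.9 / 100) * 1.33 / 1.0
Step 3: theta = 0.239 * 1.33
Step 4: theta = 0.318

0.318


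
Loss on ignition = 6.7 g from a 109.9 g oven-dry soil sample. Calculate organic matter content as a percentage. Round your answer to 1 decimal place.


Step 1: OM% = 100 * LOI / sample mass
Step 2: OM = 100 * 6.7 / 109.9
Step 3: OM = 6.1%

6.1


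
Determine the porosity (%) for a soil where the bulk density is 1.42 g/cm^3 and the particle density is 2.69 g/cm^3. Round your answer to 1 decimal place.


Step 1: Formula: n = 100 * (1 - BD / PD)
Step 2: n = 100 * (1 - 1.42 / 2.69)
Step 3: n = 100 * (1 - 0.52788)
Step 4: n = 47.2%

47.2


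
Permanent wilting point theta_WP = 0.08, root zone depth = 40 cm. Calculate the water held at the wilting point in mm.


Step 1: Water (mm) = theta_WP * depth * 10
Step 2: Water = 0.08 * 40 * 10
Step 3: Water = 32.0 mm

32.0


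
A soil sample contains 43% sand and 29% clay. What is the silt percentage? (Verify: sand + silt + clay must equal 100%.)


Step 1: sand + silt + clay = 100%
Step 2: silt = 100 - sand - clay
Step 3: silt = 100 - 43 - 29
Step 4: silt = 28%

28


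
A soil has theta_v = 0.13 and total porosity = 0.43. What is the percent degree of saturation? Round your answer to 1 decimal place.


Step 1: S = 100 * theta_v / n
Step 2: S = 100 * 0.13 / 0.43
Step 3: S = 30.2%

30.2


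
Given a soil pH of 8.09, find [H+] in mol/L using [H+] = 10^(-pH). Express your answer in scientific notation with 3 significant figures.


Step 1: [H+] = 10^(-pH)
Step 2: [H+] = 10^(-8.09)
Step 3: [H+] = 8.13e-09 mol/L

8.13e-09


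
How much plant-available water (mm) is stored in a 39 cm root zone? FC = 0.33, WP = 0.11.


Step 1: Available water = (FC - WP) * depth * 10
Step 2: AW = (0.33 - 0.11) * 39 * 10
Step 3: AW = 0.22 * 39 * 10
Step 4: AW = 85.8 mm

85.8


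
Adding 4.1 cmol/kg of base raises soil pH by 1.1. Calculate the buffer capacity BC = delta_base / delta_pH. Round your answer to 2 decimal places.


Step 1: BC = change in base / change in pH
Step 2: BC = 4.1 / 1.1
Step 3: BC = 3.73 cmol/(kg*pH unit)

3.73


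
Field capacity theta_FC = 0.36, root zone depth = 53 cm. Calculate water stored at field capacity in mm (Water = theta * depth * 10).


Step 1: Water (mm) = theta_FC * depth (cm) * 10
Step 2: Water = 0.36 * 53 * 10
Step 3: Water = 190.8 mm

190.8


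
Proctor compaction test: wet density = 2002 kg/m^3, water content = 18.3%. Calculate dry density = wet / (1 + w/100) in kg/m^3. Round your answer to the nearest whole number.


Step 1: Dry density = wet density / (1 + w/100)
Step 2: Dry density = 2002 / (1 + 18.3/100)
Step 3: Dry density = 2002 / 1.183
Step 4: Dry density = 1692 kg/m^3

1692


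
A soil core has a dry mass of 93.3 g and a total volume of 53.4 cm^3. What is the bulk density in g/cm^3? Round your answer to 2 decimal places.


Step 1: Identify the formula: BD = dry mass / volume
Step 2: Substitute values: BD = 93.3 / 53.4
Step 3: BD = 1.75 g/cm^3

1.75


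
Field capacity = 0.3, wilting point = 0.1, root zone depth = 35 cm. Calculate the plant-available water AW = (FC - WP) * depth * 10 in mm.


Step 1: Available water = (FC - WP) * depth * 10
Step 2: AW = (0.3 - 0.1) * 35 * 10
Step 3: AW = 0.2 * 35 * 10
Step 4: AW = 70.0 mm

70.0


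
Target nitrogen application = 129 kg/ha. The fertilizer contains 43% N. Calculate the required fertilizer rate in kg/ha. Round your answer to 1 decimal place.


Step 1: Fertilizer rate = target N / (N content / 100)
Step 2: Rate = 129 / (43 / 100)
Step 3: Rate = 129 / 0.43
Step 4: Rate = 300.0 kg/ha

300.0


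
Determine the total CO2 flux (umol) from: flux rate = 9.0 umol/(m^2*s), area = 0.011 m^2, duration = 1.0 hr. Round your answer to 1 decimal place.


Step 1: Convert time to seconds: 1.0 hr * 3600 = 3600.0 s
Step 2: Total = flux * area * time_s
Step 3: Total = 9.0 * 0.011 * 3600.0
Step 4: Total = 356.4 umol

356.4


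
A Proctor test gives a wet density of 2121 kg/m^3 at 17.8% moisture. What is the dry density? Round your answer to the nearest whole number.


Step 1: Dry density = wet density / (1 + w/100)
Step 2: Dry density = 2121 / (1 + 17.8/100)
Step 3: Dry density = 2121 / 1.178
Step 4: Dry density = 1801 kg/m^3

1801


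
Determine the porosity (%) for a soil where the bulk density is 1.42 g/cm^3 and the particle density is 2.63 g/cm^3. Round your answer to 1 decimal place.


Step 1: Formula: n = 100 * (1 - BD / PD)
Step 2: n = 100 * (1 - 1.42 / 2.63)
Step 3: n = 100 * (1 - 0.53992)
Step 4: n = 46.0%

46.0


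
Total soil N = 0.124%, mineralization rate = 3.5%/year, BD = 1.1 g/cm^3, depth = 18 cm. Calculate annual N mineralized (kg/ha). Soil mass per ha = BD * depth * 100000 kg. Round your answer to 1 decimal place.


Step 1: Soil mass per ha = BD * depth * 100000 = 1.1 * 18 * 100000 = 1980000 kg
Step 2: Total N pool = soil mass * N%/100 = 1980000 * 0.124/100 = 2455.2 kg/ha
Step 3: N mineralized = N pool * rate%/100 = 2455.2 * 3.5/100 = 85.9 kg/ha/yr

85.9


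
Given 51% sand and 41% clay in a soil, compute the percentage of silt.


Step 1: sand + silt + clay = 100%
Step 2: silt = 100 - sand - clay
Step 3: silt = 100 - 51 - 41
Step 4: silt = 8%

8


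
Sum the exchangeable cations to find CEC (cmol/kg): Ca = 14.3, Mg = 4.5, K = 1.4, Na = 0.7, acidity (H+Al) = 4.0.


Step 1: CEC = Ca + Mg + K + Na + (H+Al)
Step 2: CEC = 14.3 + 4.5 + 1.4 + 0.7 + 4.0
Step 3: CEC = 24.9 cmol/kg

24.9


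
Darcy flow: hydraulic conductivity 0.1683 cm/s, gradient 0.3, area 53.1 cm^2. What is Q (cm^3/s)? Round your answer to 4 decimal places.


Step 1: Apply Darcy's law: Q = K * i * A
Step 2: Q = 0.1683 * 0.3 * 53.1
Step 3: Q = 2.681 cm^3/s

2.681


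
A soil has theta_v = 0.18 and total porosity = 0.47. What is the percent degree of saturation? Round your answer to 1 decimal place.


Step 1: S = 100 * theta_v / n
Step 2: S = 100 * 0.18 / 0.47
Step 3: S = 38.3%

38.3


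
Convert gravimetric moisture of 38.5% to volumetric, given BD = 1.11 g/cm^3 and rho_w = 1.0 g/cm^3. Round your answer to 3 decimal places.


Step 1: theta = (w / 100) * BD / rho_w
Step 2: theta = (38.5 / 100) * 1.11 / 1.0
Step 3: theta = 0.385 * 1.11
Step 4: theta = 0.427

0.427


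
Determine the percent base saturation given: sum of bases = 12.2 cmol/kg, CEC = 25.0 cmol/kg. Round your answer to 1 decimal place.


Step 1: BS = 100 * (sum of bases) / CEC
Step 2: BS = 100 * 12.2 / 25.0
Step 3: BS = 48.8%

48.8


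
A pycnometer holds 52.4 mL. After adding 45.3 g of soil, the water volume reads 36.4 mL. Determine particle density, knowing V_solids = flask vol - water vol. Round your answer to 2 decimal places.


Step 1: Volume of solids = flask volume - water volume with soil
Step 2: V_solids = 52.4 - 36.4 = 16.0 mL
Step 3: Particle density = mass / V_solids = 45.3 / 16.0 = 2.83 g/cm^3

2.83


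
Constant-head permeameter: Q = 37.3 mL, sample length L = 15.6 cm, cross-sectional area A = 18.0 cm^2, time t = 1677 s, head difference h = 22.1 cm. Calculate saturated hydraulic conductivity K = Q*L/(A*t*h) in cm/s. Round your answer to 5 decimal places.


Step 1: K = Q * L / (A * t * h)
Step 2: Numerator = 37.3 * 15.6 = 581.88
Step 3: Denominator = 18.0 * 1677 * 22.1 = 667110.6
Step 4: K = 581.88 / 667110.6 = 0.00087 cm/s

0.00087


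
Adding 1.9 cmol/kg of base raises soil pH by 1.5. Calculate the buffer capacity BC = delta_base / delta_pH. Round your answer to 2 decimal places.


Step 1: BC = change in base / change in pH
Step 2: BC = 1.9 / 1.5
Step 3: BC = 1.27 cmol/(kg*pH unit)

1.27


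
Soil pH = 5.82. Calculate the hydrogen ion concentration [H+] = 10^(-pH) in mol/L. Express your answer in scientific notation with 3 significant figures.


Step 1: [H+] = 10^(-pH)
Step 2: [H+] = 10^(-5.82)
Step 3: [H+] = 1.51e-06 mol/L

1.51e-06


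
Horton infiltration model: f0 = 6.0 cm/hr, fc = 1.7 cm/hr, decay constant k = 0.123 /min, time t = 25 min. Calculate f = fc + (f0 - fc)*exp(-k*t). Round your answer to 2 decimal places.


Step 1: f = fc + (f0 - fc) * exp(-k * t)
Step 2: exp(-0.123 * 25) = 0.04619
Step 3: f = 1.7 + (6.0 - 1.7) * 0.04619
Step 4: f = 1.7 + 4.3 * 0.04619
Step 5: f = 1.9 cm/hr

1.9


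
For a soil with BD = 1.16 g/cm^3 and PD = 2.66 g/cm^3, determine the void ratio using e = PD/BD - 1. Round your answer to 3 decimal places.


Step 1: e = PD / BD - 1
Step 2: e = 2.66 / 1.16 - 1
Step 3: e = 2.2931 - 1
Step 4: e = 1.293

1.293


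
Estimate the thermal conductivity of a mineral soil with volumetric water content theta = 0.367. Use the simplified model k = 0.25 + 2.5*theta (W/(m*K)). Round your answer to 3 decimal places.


Step 1: k = 0.25 + 2.5 * theta
Step 2: k = 0.25 + 2.5 * 0.367
Step 3: k = 0.25 + 0.918
Step 4: k = 1.168 W/(m*K)

1.168


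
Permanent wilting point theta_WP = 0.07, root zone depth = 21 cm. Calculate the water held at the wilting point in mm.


Step 1: Water (mm) = theta_WP * depth * 10
Step 2: Water = 0.07 * 21 * 10
Step 3: Water = 14.7 mm

14.7


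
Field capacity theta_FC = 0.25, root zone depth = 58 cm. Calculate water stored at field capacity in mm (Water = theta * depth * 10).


Step 1: Water (mm) = theta_FC * depth (cm) * 10
Step 2: Water = 0.25 * 58 * 10
Step 3: Water = 145.0 mm

145.0


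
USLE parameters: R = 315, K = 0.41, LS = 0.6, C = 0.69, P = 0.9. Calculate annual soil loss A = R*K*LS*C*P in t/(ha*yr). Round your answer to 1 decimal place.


Step 1: A = R * K * LS * C * P
Step 2: R * K = 315 * 0.41 = 129.15
Step 3: (R*K) * LS = 129.15 * 0.6 = 77.49
Step 4: * C * P = 77.49 * 0.69 * 0.9 = 48.1
Step 5: A = 48.1 t/(ha*yr)

48.1


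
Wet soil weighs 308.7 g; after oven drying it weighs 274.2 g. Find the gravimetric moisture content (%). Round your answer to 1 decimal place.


Step 1: Water mass = wet - dry = 308.7 - 274.2 = 34.5 g
Step 2: w = 100 * water mass / dry mass
Step 3: w = 100 * 34.5 / 274.2 = 12.6%

12.6


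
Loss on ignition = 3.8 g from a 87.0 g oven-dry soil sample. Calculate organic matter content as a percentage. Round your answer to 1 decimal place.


Step 1: OM% = 100 * LOI / sample mass
Step 2: OM = 100 * 3.8 / 87.0
Step 3: OM = 4.4%

4.4


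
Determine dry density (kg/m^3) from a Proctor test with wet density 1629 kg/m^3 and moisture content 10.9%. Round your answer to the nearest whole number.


Step 1: Dry density = wet density / (1 + w/100)
Step 2: Dry density = 1629 / (1 + 10.9/100)
Step 3: Dry density = 1629 / 1.109
Step 4: Dry density = 1469 kg/m^3

1469


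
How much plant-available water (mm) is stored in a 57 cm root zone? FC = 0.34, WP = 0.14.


Step 1: Available water = (FC - WP) * depth * 10
Step 2: AW = (0.34 - 0.14) * 57 * 10
Step 3: AW = 0.2 * 57 * 10
Step 4: AW = 114.0 mm

114.0


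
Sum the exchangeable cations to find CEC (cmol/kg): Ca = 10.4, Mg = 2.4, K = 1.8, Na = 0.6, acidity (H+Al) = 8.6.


Step 1: CEC = Ca + Mg + K + Na + (H+Al)
Step 2: CEC = 10.4 + 2.4 + 1.8 + 0.6 + 8.6
Step 3: CEC = 23.8 cmol/kg

23.8


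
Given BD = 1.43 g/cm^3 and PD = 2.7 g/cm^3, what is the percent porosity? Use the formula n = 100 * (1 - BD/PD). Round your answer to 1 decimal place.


Step 1: Formula: n = 100 * (1 - BD / PD)
Step 2: n = 100 * (1 - 1.43 / 2.7)
Step 3: n = 100 * (1 - 0.52963)
Step 4: n = 47.0%

47.0


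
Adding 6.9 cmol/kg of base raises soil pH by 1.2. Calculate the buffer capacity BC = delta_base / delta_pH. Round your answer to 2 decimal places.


Step 1: BC = change in base / change in pH
Step 2: BC = 6.9 / 1.2
Step 3: BC = 5.75 cmol/(kg*pH unit)

5.75


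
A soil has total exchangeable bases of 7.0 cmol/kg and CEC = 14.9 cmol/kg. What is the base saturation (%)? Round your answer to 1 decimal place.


Step 1: BS = 100 * (sum of bases) / CEC
Step 2: BS = 100 * 7.0 / 14.9
Step 3: BS = 47.0%

47.0


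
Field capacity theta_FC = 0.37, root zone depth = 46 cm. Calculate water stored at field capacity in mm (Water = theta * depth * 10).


Step 1: Water (mm) = theta_FC * depth (cm) * 10
Step 2: Water = 0.37 * 46 * 10
Step 3: Water = 170.2 mm

170.2


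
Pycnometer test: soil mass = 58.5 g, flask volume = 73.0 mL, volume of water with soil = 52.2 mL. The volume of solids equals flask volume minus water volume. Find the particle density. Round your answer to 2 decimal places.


Step 1: Volume of solids = flask volume - water volume with soil
Step 2: V_solids = 73.0 - 52.2 = 20.8 mL
Step 3: Particle density = mass / V_solids = 58.5 / 20.8 = 2.81 g/cm^3

2.81


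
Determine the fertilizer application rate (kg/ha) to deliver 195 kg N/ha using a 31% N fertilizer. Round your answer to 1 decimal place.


Step 1: Fertilizer rate = target N / (N content / 100)
Step 2: Rate = 195 / (31 / 100)
Step 3: Rate = 195 / 0.31
Step 4: Rate = 629.0 kg/ha

629.0


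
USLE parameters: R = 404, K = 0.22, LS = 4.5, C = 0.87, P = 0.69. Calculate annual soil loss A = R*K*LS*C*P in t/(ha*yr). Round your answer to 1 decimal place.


Step 1: A = R * K * LS * C * P
Step 2: R * K = 404 * 0.22 = 88.88
Step 3: (R*K) * LS = 88.88 * 4.5 = 399.96
Step 4: * C * P = 399.96 * 0.87 * 0.69 = 240.1
Step 5: A = 240.1 t/(ha*yr)

240.1


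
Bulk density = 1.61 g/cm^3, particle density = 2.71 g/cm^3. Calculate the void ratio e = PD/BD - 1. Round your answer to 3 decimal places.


Step 1: e = PD / BD - 1
Step 2: e = 2.71 / 1.61 - 1
Step 3: e = 1.68323 - 1
Step 4: e = 0.683

0.683


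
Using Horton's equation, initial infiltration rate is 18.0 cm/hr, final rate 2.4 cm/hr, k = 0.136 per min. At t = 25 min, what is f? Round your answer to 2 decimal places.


Step 1: f = fc + (f0 - fc) * exp(-k * t)
Step 2: exp(-0.136 * 25) = 0.033373
Step 3: f = 2.4 + (18.0 - 2.4) * 0.033373
Step 4: f = 2.4 + 15.6 * 0.033373
Step 5: f = 2.92 cm/hr

2.92


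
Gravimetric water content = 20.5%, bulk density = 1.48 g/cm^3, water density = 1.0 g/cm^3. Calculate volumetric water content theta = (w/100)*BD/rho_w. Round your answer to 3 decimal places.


Step 1: theta = (w / 100) * BD / rho_w
Step 2: theta = (20.5 / 100) * 1.48 / 1.0
Step 3: theta = 0.205 * 1.48
Step 4: theta = 0.303

0.303


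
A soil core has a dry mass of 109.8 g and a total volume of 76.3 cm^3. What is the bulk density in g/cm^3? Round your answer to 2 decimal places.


Step 1: Identify the formula: BD = dry mass / volume
Step 2: Substitute values: BD = 109.8 / 76.3
Step 3: BD = 1.44 g/cm^3

1.44


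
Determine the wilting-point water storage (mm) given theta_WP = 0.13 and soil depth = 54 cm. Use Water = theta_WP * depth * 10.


Step 1: Water (mm) = theta_WP * depth * 10
Step 2: Water = 0.13 * 54 * 10
Step 3: Water = 70.2 mm

70.2


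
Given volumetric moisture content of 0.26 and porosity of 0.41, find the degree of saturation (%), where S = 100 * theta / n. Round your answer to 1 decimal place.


Step 1: S = 100 * theta_v / n
Step 2: S = 100 * 0.26 / 0.41
Step 3: S = 63.4%

63.4


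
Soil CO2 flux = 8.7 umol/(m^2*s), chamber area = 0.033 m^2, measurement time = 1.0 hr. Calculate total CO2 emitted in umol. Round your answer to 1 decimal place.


Step 1: Convert time to seconds: 1.0 hr * 3600 = 3600.0 s
Step 2: Total = flux * area * time_s
Step 3: Total = 8.7 * 0.033 * 3600.0
Step 4: Total = 1033.6 umol

1033.6


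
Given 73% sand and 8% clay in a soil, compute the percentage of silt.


Step 1: sand + silt + clay = 100%
Step 2: silt = 100 - sand - clay
Step 3: silt = 100 - 73 - 8
Step 4: silt = 19%

19


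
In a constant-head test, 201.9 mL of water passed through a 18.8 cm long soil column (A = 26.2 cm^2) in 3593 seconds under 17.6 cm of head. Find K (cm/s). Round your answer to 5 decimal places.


Step 1: K = Q * L / (A * t * h)
Step 2: Numerator = 201.9 * 18.8 = 3795.72
Step 3: Denominator = 26.2 * 3593 * 17.6 = 1656804.16
Step 4: K = 3795.72 / 1656804.16 = 0.00229 cm/s

0.00229


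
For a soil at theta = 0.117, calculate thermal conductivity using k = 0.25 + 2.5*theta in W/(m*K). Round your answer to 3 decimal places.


Step 1: k = 0.25 + 2.5 * theta
Step 2: k = 0.25 + 2.5 * 0.117
Step 3: k = 0.25 + 0.293
Step 4: k = 0.543 W/(m*K)

0.543


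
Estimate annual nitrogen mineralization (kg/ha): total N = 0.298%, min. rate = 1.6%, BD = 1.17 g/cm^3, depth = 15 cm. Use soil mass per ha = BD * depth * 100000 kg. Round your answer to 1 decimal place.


Step 1: Soil mass per ha = BD * depth * 100000 = 1.17 * 15 * 100000 = 1755000 kg
Step 2: Total N pool = soil mass * N%/100 = 1755000 * 0.298/100 = 5229.9 kg/ha
Step 3: N mineralized = N pool * rate%/100 = 5229.9 * 1.6/100 = 83.7 kg/ha/yr

83.7


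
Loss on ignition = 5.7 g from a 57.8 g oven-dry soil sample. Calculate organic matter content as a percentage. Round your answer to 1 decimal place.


Step 1: OM% = 100 * LOI / sample mass
Step 2: OM = 100 * 5.7 / 57.8
Step 3: OM = 9.9%

9.9


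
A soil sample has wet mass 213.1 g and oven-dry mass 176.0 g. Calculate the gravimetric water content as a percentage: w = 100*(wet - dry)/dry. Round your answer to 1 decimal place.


Step 1: Water mass = wet - dry = 213.1 - 176.0 = 37.1 g
Step 2: w = 100 * water mass / dry mass
Step 3: w = 100 * 37.1 / 176.0 = 21.1%

21.1


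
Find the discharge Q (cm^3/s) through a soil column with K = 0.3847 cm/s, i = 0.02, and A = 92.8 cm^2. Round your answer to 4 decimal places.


Step 1: Apply Darcy's law: Q = K * i * A
Step 2: Q = 0.3847 * 0.02 * 92.8
Step 3: Q = 0.714 cm^3/s

0.714


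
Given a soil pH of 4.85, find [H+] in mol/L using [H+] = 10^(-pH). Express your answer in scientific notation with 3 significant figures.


Step 1: [H+] = 10^(-pH)
Step 2: [H+] = 10^(-4.85)
Step 3: [H+] = 1.41e-05 mol/L

1.41e-05


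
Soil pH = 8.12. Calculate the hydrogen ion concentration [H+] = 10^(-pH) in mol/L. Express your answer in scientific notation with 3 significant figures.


Step 1: [H+] = 10^(-pH)
Step 2: [H+] = 10^(-8.12)
Step 3: [H+] = 7.59e-09 mol/L

7.59e-09


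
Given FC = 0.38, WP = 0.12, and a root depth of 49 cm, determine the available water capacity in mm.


Step 1: Available water = (FC - WP) * depth * 10
Step 2: AW = (0.38 - 0.12) * 49 * 10
Step 3: AW = 0.26 * 49 * 10
Step 4: AW = 127.4 mm

127.4


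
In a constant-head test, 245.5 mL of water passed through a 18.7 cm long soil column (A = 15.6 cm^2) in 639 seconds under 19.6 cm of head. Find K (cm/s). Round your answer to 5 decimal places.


Step 1: K = Q * L / (A * t * h)
Step 2: Numerator = 245.5 * 18.7 = 4590.85
Step 3: Denominator = 15.6 * 639 * 19.6 = 195380.64
Step 4: K = 4590.85 / 195380.64 = 0.0235 cm/s

0.0235


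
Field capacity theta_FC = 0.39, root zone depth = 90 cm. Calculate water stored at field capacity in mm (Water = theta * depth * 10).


Step 1: Water (mm) = theta_FC * depth (cm) * 10
Step 2: Water = 0.39 * 90 * 10
Step 3: Water = 351.0 mm

351.0


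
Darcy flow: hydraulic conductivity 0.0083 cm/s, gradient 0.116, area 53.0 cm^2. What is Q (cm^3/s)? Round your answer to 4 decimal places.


Step 1: Apply Darcy's law: Q = K * i * A
Step 2: Q = 0.0083 * 0.116 * 53.0
Step 3: Q = 0.051 cm^3/s

0.051


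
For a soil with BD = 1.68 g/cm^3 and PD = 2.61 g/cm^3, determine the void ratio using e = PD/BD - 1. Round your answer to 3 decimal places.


Step 1: e = PD / BD - 1
Step 2: e = 2.61 / 1.68 - 1
Step 3: e = 1.55357 - 1
Step 4: e = 0.554

0.554


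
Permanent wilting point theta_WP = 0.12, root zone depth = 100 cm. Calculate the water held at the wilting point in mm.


Step 1: Water (mm) = theta_WP * depth * 10
Step 2: Water = 0.12 * 100 * 10
Step 3: Water = 120.0 mm

120.0


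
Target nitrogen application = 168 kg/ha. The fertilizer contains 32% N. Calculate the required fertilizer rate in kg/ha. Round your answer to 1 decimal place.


Step 1: Fertilizer rate = target N / (N content / 100)
Step 2: Rate = 168 / (32 / 100)
Step 3: Rate = 168 / 0.32
Step 4: Rate = 525.0 kg/ha

525.0


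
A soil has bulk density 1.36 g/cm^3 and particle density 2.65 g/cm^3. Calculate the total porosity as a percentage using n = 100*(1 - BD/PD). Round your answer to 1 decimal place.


Step 1: Formula: n = 100 * (1 - BD / PD)
Step 2: n = 100 * (1 - 1.36 / 2.65)
Step 3: n = 100 * (1 - 0.51321)
Step 4: n = 48.7%

48.7


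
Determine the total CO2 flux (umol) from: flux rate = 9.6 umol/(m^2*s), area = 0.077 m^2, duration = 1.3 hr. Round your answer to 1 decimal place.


Step 1: Convert time to seconds: 1.3 hr * 3600 = 4680.0 s
Step 2: Total = flux * area * time_s
Step 3: Total = 9.6 * 0.077 * 4680.0
Step 4: Total = 3459.5 umol

3459.5


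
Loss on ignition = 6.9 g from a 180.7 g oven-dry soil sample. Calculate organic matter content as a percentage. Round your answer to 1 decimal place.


Step 1: OM% = 100 * LOI / sample mass
Step 2: OM = 100 * 6.9 / 180.7
Step 3: OM = 3.8%

3.8


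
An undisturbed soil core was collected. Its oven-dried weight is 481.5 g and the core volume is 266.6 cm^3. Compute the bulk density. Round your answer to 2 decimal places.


Step 1: Identify the formula: BD = dry mass / volume
Step 2: Substitute values: BD = 481.5 / 266.6
Step 3: BD = 1.81 g/cm^3

1.81
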